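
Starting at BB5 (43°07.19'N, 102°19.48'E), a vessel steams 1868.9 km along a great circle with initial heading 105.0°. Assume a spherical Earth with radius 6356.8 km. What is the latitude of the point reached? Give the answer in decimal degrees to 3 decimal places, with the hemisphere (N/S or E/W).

36.831°N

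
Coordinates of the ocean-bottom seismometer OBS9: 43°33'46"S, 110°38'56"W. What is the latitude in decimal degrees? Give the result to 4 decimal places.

43.5628°S

43° + 33′/60 + 46″/3600 = 43 + 0.55000 + 0.01278 = 43.5628°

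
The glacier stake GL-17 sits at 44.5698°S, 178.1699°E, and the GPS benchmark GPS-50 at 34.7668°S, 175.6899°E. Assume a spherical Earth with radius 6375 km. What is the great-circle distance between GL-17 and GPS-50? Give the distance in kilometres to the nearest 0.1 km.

Δφ = 9.8030°,  Δλ = -2.4800°
a = sin²(Δφ/2) + cos φ₁ cos φ₂ sin²(Δλ/2) = 0.007575
c = 2·arcsin(√a) = 0.174285 rad = 9.9858°
d = R·c = 6375 × 0.174285 = 1111.1 km

1111.1 km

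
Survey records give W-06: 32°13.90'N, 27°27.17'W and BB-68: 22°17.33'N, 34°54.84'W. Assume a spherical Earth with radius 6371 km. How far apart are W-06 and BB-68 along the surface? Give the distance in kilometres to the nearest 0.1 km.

1328.0 km

W-06: φ = +32.23167°, λ = -27.45283°
BB-68: φ = +22.28883°, λ = -34.91400°
Δφ = -9.9428°,  Δλ = -7.4612°
a = sin²(Δφ/2) + cos φ₁ cos φ₂ sin²(Δλ/2) = 0.010823
c = 2·arcsin(√a) = 0.208447 rad = 11.9431°
d = R·c = 6371 × 0.208447 = 1328.0 km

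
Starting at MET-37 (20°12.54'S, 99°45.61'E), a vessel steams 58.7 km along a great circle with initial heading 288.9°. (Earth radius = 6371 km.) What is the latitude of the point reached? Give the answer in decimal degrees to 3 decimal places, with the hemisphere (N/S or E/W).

MET-37: φ = -20.20900°, λ = +99.76017°
δ = d/R = 58.7/6371 = 0.009214 rad
φ₂ = arcsin(sin φ₁ cos δ + cos φ₁ sin δ cos θ)
   = arcsin(-0.34545·0.99996 + 0.93844·0.00921·0.32392) = -20.03721°
λ₂ = λ₁ + atan2(sin θ sin δ cos φ₁, cos δ − sin φ₁ sin φ₂) = 99.22855°

20.037°S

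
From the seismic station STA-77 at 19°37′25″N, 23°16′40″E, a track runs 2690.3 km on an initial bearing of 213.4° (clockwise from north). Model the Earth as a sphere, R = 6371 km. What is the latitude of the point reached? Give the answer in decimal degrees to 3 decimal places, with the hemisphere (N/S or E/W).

0.913°S

STA-77: φ = +19.62361°, λ = +23.27778°
δ = d/R = 2690.3/6371 = 0.422273 rad
φ₂ = arcsin(sin φ₁ cos δ + cos φ₁ sin δ cos θ)
   = arcsin(0.33584·0.91216 + 0.94192·0.40983·-0.83485) = -0.91320°
λ₂ = λ₁ + atan2(sin θ sin δ cos φ₁, cos δ − sin φ₁ sin φ₂) = 10.23757°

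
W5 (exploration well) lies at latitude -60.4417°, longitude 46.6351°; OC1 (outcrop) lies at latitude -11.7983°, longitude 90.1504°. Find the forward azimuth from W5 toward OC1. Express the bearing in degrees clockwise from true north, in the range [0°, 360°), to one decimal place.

52.5°

Δλ = 43.5153°
y = sin Δλ · cos φ₂ = 0.674002
x = cos φ₁ sin φ₂ − sin φ₁ cos φ₂ cos Δλ = 0.516618
θ = atan2(y, x) = 52.5301° → 52.5301° (mod 360°)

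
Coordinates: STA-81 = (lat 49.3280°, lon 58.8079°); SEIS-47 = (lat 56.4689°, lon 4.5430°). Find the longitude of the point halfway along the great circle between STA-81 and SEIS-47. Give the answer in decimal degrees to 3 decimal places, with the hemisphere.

34.096°E

Bx = cos φ₂ cos Δλ = 0.322617,  By = cos φ₂ sin Δλ = -0.448389
φₘ = atan2(sin φ₁ + sin φ₂, √((cos φ₁ + Bx)² + By²)) = 56.03159°
λₘ = λ₁ + atan2(By, cos φ₁ + Bx) = 34.09623°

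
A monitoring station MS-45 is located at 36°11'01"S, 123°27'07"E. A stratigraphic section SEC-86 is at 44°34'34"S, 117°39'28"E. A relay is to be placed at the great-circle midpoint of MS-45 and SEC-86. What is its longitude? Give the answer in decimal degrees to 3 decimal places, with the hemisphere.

MS-45: φ = -36.18361°, λ = +123.45194°
SEC-86: φ = -44.57611°, λ = +117.65778°
Bx = cos φ₂ cos Δλ = 0.708679,  By = cos φ₂ sin Δλ = -0.071912
φₘ = atan2(sin φ₁ + sin φ₂, √((cos φ₁ + Bx)² + By²)) = -40.41589°
λₘ = λ₁ + atan2(By, cos φ₁ + Bx) = 120.73579°

120.736°E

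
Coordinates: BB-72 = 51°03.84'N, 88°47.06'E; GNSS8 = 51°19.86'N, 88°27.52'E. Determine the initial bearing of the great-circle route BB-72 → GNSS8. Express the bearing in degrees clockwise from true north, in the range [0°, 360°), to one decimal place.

322.7°

BB-72: φ = +51.06400°, λ = +88.78433°
GNSS8: φ = +51.33100°, λ = +88.45867°
Δλ = -0.3257°
y = sin Δλ · cos φ₂ = -0.003551
x = cos φ₁ sin φ₂ − sin φ₁ cos φ₂ cos Δλ = 0.004668
θ = atan2(y, x) = -37.2648° → 322.7352° (mod 360°)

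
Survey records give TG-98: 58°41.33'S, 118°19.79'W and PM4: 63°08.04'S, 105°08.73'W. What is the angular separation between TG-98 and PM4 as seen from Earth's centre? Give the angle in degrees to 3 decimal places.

7.777°

TG-98: φ = -58.68883°, λ = -118.32983°
PM4: φ = -63.13400°, λ = -105.14550°
Δφ = -4.4452°,  Δλ = 13.1843°
a = sin²(Δφ/2) + cos φ₁ cos φ₂ sin²(Δλ/2) = 0.004599
c = 2·arcsin(√a) = 0.135739 rad = 7.7772°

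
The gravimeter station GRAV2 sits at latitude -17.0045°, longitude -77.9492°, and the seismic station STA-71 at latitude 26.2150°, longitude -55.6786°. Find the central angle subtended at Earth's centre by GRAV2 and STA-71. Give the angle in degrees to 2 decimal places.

Δφ = 43.2195°,  Δλ = 22.2706°
a = sin²(Δφ/2) + cos φ₁ cos φ₂ sin²(Δλ/2) = 0.167631
c = 2·arcsin(√a) = 0.843653 rad = 48.3377°

48.34°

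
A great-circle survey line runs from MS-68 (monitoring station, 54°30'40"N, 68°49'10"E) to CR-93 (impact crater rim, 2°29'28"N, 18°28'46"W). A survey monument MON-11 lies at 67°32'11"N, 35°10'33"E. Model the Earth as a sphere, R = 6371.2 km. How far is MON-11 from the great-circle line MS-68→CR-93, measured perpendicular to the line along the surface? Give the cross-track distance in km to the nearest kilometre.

1810 km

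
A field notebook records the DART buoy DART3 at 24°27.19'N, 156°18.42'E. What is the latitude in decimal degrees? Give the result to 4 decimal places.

24.4532°N

24° + 27.19′/60 = 24 + 0.45317 = 24.4532°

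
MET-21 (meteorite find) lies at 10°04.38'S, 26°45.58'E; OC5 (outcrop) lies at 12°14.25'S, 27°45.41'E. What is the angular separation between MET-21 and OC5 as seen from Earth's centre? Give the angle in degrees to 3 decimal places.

MET-21: φ = -10.07300°, λ = +26.75967°
OC5: φ = -12.23750°, λ = +27.75683°
Δφ = -2.1645°,  Δλ = 0.9972°
a = sin²(Δφ/2) + cos φ₁ cos φ₂ sin²(Δλ/2) = 0.000430
c = 2·arcsin(√a) = 0.041457 rad = 2.3753°

2.375°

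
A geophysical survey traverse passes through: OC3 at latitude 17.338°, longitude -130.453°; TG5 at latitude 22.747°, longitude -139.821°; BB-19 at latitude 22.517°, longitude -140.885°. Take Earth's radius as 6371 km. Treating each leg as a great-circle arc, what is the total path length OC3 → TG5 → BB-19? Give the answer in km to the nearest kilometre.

OC3→TG5: c = 0.180207 rad, d = 1148.10 km
TG5→BB-19: c = 0.017604 rad, d = 112.16 km
Total = 1148.10 + 112.16 = 1260.26 km

1260 km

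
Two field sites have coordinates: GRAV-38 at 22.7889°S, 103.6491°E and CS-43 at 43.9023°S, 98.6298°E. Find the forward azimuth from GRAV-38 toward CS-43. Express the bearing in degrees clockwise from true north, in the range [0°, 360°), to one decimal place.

189.9°

Δλ = -5.0193°
y = sin Δλ · cos φ₂ = -0.063040
x = cos φ₁ sin φ₂ − sin φ₁ cos φ₂ cos Δλ = -0.361285
θ = atan2(y, x) = -170.1023° → 189.8977° (mod 360°)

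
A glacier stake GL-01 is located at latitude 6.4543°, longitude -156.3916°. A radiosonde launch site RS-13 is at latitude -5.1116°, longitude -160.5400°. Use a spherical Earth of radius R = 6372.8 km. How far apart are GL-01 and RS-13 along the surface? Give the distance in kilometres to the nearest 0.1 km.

1366.4 km

Δφ = -11.5659°,  Δλ = -4.1484°
a = sin²(Δφ/2) + cos φ₁ cos φ₂ sin²(Δλ/2) = 0.011449
c = 2·arcsin(√a) = 0.214412 rad = 12.2849°
d = R·c = 6372.8 × 0.214412 = 1366.4 km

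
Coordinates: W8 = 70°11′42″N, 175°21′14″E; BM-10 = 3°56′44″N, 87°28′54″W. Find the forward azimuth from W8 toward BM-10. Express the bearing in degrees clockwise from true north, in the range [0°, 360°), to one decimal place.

W8: φ = +70.19500°, λ = +175.35389°
BM-10: φ = +3.94556°, λ = -87.48167°
Δλ = 97.1644°
y = sin Δλ · cos φ₂ = 0.989841
x = cos φ₁ sin φ₂ − sin φ₁ cos φ₂ cos Δλ = 0.140376
θ = atan2(y, x) = 81.9283° → 81.9283° (mod 360°)

81.9°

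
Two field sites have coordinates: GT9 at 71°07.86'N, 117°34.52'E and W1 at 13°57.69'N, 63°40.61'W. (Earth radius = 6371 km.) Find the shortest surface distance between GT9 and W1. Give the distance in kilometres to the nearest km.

GT9: φ = +71.13100°, λ = +117.57533°
W1: φ = +13.96150°, λ = -63.67683°
Δφ = -57.1695°,  Δλ = 178.7478°
a = sin²(Δφ/2) + cos φ₁ cos φ₂ sin²(Δλ/2) = 0.542736
c = 2·arcsin(√a) = 1.656373 rad = 94.9032°
d = R·c = 6371 × 1.656373 = 10552.8 km

10553 km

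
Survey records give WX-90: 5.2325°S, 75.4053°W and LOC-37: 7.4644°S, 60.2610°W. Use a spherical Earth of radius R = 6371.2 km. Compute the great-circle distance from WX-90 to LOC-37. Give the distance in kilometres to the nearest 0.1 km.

Δφ = -2.2319°,  Δλ = 15.1443°
a = sin²(Δφ/2) + cos φ₁ cos φ₂ sin²(Δλ/2) = 0.017525
c = 2·arcsin(√a) = 0.265543 rad = 15.2145°
d = R·c = 6371.2 × 0.265543 = 1691.8 km

1691.8 km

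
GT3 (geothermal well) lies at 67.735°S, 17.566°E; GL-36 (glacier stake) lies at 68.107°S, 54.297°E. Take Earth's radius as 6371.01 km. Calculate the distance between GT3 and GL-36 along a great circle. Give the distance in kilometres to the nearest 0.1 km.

Δφ = -0.3720°,  Δλ = 36.7310°
a = sin²(Δφ/2) + cos φ₁ cos φ₂ sin²(Δλ/2) = 0.014036
c = 2·arcsin(√a) = 0.237504 rad = 13.6080°
d = R·c = 6371.01 × 0.237504 = 1513.1 km

1513.1 km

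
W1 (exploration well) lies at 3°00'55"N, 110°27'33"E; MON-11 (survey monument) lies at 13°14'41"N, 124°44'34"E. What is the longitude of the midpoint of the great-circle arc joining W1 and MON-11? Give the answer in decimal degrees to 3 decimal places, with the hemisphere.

117.509°E

W1: φ = +3.01528°, λ = +110.45917°
MON-11: φ = +13.24472°, λ = +124.74278°
Bx = cos φ₂ cos Δλ = 0.943309,  By = cos φ₂ sin Δλ = 0.240159
φₘ = atan2(sin φ₁ + sin φ₂, √((cos φ₁ + Bx)² + By²)) = 8.19270°
λₘ = λ₁ + atan2(By, cos φ₁ + Bx) = 117.50918°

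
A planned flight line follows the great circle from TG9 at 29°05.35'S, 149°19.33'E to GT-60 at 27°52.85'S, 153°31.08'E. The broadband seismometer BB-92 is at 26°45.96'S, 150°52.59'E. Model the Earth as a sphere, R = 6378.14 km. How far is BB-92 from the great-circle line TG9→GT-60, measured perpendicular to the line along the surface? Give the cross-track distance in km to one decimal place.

TG9: φ = -29.08917°, λ = +149.32217°
GT-60: φ = -27.88083°, λ = +153.51800°
BB-92: φ = -26.76600°, λ = +150.87650°
δ₁₃ = central angle TG9→BB-92 = 0.047100 rad  (haversine)
θ₁₃ = bearing TG9→BB-92 = 30.956°,  θ₁₂ = bearing TG9→GT-60 = 72.868°
dₓₜ = R·arcsin(sin δ₁₃ · sin(θ₁₃ − θ₁₂)) = 6378.14·arcsin(0.04708·sin(-41.911°)) = -200.626 km
|dₓₜ| = 200.626 km

200.6 km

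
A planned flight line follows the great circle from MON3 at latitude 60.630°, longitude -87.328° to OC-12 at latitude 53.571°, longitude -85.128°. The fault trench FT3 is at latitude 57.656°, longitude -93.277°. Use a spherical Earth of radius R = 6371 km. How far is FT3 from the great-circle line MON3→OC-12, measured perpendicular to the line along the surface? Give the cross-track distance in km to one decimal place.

405.1 km

δ₁₃ = central angle MON3→FT3 = 0.074313 rad  (haversine)
θ₁₃ = bearing MON3→FT3 = 228.318°,  θ₁₂ = bearing MON3→OC-12 = 169.459°
dₓₜ = R·arcsin(sin δ₁₃ · sin(θ₁₃ − θ₁₂)) = 6371·arcsin(0.07424·sin(58.859°)) = 405.120 km
|dₓₜ| = 405.120 km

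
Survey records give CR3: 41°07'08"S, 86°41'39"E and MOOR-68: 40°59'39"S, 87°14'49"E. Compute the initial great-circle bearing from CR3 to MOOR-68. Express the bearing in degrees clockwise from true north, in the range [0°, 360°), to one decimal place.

73.5°

CR3: φ = -41.11889°, λ = +86.69417°
MOOR-68: φ = -40.99417°, λ = +87.24694°
Δλ = 0.5528°
y = sin Δλ · cos φ₂ = 0.007282
x = cos φ₁ sin φ₂ − sin φ₁ cos φ₂ cos Δλ = 0.002154
θ = atan2(y, x) = 73.5236° → 73.5236° (mod 360°)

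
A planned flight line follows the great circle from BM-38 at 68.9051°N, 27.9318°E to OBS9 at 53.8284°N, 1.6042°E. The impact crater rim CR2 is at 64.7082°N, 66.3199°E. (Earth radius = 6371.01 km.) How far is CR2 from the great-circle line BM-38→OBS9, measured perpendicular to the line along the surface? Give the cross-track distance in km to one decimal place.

974.2 km

δ₁₃ = central angle BM-38→CR2 = 0.268847 rad  (haversine)
θ₁₃ = bearing BM-38→CR2 = 87.198°,  θ₁₂ = bearing BM-38→OBS9 = 232.206°
dₓₜ = R·arcsin(sin δ₁₃ · sin(θ₁₃ − θ₁₂)) = 6371.01·arcsin(0.26562·sin(-145.008°)) = -974.242 km
|dₓₜ| = 974.242 km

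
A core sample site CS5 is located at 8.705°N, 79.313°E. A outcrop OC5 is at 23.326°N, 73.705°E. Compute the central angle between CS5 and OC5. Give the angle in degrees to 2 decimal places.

15.58°

Δφ = 14.6210°,  Δλ = -5.6080°
a = sin²(Δφ/2) + cos φ₁ cos φ₂ sin²(Δλ/2) = 0.018364
c = 2·arcsin(√a) = 0.271863 rad = 15.5766°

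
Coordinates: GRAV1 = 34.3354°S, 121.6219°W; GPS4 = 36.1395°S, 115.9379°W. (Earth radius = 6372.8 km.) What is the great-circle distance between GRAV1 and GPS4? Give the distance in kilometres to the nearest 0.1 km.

Δφ = -1.8041°,  Δλ = 5.6840°
a = sin²(Δφ/2) + cos φ₁ cos φ₂ sin²(Δλ/2) = 0.001887
c = 2·arcsin(√a) = 0.086912 rad = 4.9797°
d = R·c = 6372.8 × 0.086912 = 553.9 km

553.9 km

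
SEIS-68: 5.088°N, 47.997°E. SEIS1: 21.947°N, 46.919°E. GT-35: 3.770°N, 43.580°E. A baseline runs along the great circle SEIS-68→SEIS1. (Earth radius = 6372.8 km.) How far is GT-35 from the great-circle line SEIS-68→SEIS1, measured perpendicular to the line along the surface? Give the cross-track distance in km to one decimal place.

498.1 km

δ₁₃ = central angle SEIS-68→GT-35 = 0.080228 rad  (haversine)
θ₁₃ = bearing SEIS-68→GT-35 = 253.517°,  θ₁₂ = bearing SEIS-68→SEIS1 = 356.557°
dₓₜ = R·arcsin(sin δ₁₃ · sin(θ₁₃ − θ₁₂)) = 6372.8·arcsin(0.08014·sin(-103.040°)) = -498.064 km
|dₓₜ| = 498.064 km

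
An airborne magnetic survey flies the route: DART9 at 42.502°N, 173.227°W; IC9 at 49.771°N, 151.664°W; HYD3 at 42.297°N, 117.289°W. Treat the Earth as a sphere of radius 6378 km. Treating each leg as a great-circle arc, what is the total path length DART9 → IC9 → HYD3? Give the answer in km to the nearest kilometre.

4597 km

DART9→IC9: c = 0.288614 rad, d = 1840.78 km
IC9→HYD3: c = 0.432127 rad, d = 2756.11 km
Total = 1840.78 + 2756.11 = 4596.89 km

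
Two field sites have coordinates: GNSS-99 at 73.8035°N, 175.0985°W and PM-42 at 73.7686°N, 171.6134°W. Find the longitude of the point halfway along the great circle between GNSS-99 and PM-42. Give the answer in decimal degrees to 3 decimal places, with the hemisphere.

Bx = cos φ₂ cos Δλ = 0.279000,  By = cos φ₂ sin Δλ = 0.016992
φₘ = atan2(sin φ₁ + sin φ₂, √((cos φ₁ + Bx)² + By²)) = 73.79315°
λₘ = λ₁ + atan2(By, cos φ₁ + Bx) = -173.35412°

173.354°W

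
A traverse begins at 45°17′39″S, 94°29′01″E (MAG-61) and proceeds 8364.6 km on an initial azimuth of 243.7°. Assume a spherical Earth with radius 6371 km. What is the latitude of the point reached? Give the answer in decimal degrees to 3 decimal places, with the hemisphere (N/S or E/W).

28.858°S

MAG-61: φ = -45.29417°, λ = +94.48361°
δ = d/R = 8364.6/6371 = 1.312918 rad
φ₂ = arcsin(sin φ₁ cos δ + cos φ₁ sin δ cos θ)
   = arcsin(-0.71073·0.25503 + 0.70347·0.96693·-0.44307) = -28.85772°
λ₂ = λ₁ + atan2(sin θ sin δ cos φ₁, cos δ − sin φ₁ sin φ₂) = -3.72748°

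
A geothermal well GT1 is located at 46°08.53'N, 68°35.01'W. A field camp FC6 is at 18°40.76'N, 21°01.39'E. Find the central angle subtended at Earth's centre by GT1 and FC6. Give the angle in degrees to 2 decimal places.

GT1: φ = +46.14217°, λ = -68.58350°
FC6: φ = +18.67933°, λ = +21.02317°
Δφ = -27.4628°,  Δλ = 89.6067°
a = sin²(Δφ/2) + cos φ₁ cos φ₂ sin²(Δλ/2) = 0.382279
c = 2·arcsin(√a) = 1.333124 rad = 76.3824°

76.38°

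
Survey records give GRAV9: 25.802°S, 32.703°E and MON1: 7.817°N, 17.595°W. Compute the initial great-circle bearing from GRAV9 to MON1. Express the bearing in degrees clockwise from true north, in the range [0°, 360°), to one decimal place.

297.6°

Δλ = -50.2980°
y = sin Δλ · cos φ₂ = -0.762228
x = cos φ₁ sin φ₂ − sin φ₁ cos φ₂ cos Δλ = 0.397910
θ = atan2(y, x) = -62.4339° → 297.5661° (mod 360°)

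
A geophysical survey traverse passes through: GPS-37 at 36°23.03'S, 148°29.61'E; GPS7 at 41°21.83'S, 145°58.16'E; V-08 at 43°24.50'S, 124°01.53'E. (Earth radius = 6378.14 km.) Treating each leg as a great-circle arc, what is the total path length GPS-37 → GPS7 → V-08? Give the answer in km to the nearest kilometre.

2409 km

GPS-37: φ = -36.38383°, λ = +148.49350°
GPS7: φ = -41.36383°, λ = +145.96933°
V-08: φ = -43.40833°, λ = +124.02550°
GPS-37→GPS7: c = 0.093428 rad, d = 595.89 km
GPS7→V-08: c = 0.284290 rad, d = 1813.24 km
Total = 595.89 + 1813.24 = 2409.13 km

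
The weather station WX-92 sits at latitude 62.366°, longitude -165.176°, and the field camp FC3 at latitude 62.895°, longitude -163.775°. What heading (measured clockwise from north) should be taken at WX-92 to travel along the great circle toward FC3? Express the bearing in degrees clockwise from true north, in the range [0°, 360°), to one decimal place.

50.0°

Δλ = 1.4010°
y = sin Δλ · cos φ₂ = 0.011140
x = cos φ₁ sin φ₂ − sin φ₁ cos φ₂ cos Δλ = 0.009353
θ = atan2(y, x) = 49.9821° → 49.9821° (mod 360°)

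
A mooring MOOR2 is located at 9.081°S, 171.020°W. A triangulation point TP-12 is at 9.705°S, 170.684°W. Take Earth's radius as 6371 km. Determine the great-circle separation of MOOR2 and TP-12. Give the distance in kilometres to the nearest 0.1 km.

Δφ = -0.6240°,  Δλ = 0.3360°
a = sin²(Δφ/2) + cos φ₁ cos φ₂ sin²(Δλ/2) = 0.000038
c = 2·arcsin(√a) = 0.012332 rad = 0.7066°
d = R·c = 6371 × 0.012332 = 78.6 km

78.6 km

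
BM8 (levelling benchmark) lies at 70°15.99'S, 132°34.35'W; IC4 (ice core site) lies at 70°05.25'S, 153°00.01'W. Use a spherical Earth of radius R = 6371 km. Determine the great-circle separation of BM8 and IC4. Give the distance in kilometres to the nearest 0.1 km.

766.9 km

BM8: φ = -70.26650°, λ = -132.57250°
IC4: φ = -70.08750°, λ = -153.00017°
Δφ = 0.1790°,  Δλ = -20.4277°
a = sin²(Δφ/2) + cos φ₁ cos φ₂ sin²(Δλ/2) = 0.003618
c = 2·arcsin(√a) = 0.120378 rad = 6.8971°
d = R·c = 6371 × 0.120378 = 766.9 km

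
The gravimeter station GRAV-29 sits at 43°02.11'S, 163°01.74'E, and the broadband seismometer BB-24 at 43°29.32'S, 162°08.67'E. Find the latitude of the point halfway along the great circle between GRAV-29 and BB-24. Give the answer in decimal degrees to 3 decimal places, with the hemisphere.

43.263°S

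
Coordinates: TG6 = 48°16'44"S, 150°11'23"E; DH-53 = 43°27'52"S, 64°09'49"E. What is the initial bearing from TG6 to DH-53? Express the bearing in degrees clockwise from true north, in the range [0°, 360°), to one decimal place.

239.9°

TG6: φ = -48.27889°, λ = +150.18972°
DH-53: φ = -43.46444°, λ = +64.16361°
Δλ = -86.0261°
y = sin Δλ · cos φ₂ = -0.724056
x = cos φ₁ sin φ₂ − sin φ₁ cos φ₂ cos Δλ = -0.420261
θ = atan2(y, x) = -120.1320° → 239.8680° (mod 360°)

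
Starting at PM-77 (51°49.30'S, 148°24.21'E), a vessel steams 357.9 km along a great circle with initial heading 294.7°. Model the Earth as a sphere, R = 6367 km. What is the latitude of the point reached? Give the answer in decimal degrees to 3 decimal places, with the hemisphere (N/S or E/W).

50.384°S

PM-77: φ = -51.82167°, λ = +148.40350°
δ = d/R = 357.9/6367 = 0.056212 rad
φ₂ = arcsin(sin φ₁ cos δ + cos φ₁ sin δ cos θ)
   = arcsin(-0.78609·0.99842 + 0.61811·0.05618·0.41787) = -50.38424°
λ₂ = λ₁ + atan2(sin θ sin δ cos φ₁, cos δ − sin φ₁ sin φ₂) = 143.81214°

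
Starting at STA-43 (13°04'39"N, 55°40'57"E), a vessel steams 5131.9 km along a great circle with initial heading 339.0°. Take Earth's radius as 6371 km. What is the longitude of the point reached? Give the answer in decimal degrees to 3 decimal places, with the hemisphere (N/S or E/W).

STA-43: φ = +13.07750°, λ = +55.68250°
δ = d/R = 5131.9/6371 = 0.805509 rad
φ₂ = arcsin(sin φ₁ cos δ + cos φ₁ sin δ cos θ)
   = arcsin(0.22627·0.69274 + 0.97406·0.72118·0.93358) = 54.34755°
λ₂ = λ₁ + atan2(sin θ sin δ cos φ₁, cos δ − sin φ₁ sin φ₂) = 29.36084°

29.361°E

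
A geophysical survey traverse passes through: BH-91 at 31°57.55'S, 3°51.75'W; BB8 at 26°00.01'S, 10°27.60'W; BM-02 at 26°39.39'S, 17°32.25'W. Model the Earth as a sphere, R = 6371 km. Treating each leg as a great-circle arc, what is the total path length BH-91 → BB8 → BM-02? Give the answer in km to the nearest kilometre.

1631 km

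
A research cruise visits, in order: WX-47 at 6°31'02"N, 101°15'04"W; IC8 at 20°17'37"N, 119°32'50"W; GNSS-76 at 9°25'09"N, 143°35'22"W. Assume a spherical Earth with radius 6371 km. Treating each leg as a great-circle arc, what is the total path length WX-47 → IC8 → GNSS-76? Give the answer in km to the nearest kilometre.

WX-47: φ = +6.51722°, λ = -101.25111°
IC8: φ = +20.29361°, λ = -119.54722°
GNSS-76: φ = +9.41917°, λ = -143.58944°
WX-47→IC8: c = 0.392061 rad, d = 2497.82 km
IC8→GNSS-76: c = 0.446948 rad, d = 2847.50 km
Total = 2497.82 + 2847.50 = 5345.32 km

5345 km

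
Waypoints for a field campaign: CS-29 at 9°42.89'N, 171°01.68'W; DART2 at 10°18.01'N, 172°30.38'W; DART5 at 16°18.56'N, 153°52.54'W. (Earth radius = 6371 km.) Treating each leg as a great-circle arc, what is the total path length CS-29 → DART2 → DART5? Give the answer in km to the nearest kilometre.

2297 km

CS-29: φ = +9.71483°, λ = -171.02800°
DART2: φ = +10.30017°, λ = -172.50633°
DART5: φ = +16.30933°, λ = -153.87567°
CS-29→DART2: c = 0.027386 rad, d = 174.48 km
DART2→DART5: c = 0.333135 rad, d = 2122.40 km
Total = 174.48 + 2122.40 = 2296.88 km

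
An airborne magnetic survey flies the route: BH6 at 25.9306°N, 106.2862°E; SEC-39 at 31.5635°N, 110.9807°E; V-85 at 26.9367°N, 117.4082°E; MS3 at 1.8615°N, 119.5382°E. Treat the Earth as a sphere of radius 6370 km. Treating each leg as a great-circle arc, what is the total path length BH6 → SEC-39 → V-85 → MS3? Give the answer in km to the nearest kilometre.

4380 km

BH6→SEC-39: c = 0.121726 rad, d = 775.39 km
SEC-39→V-85: c = 0.126840 rad, d = 807.97 km
V-85→MS3: c = 0.439095 rad, d = 2797.04 km
Total = 775.39 + 807.97 + 2797.04 = 4380.41 km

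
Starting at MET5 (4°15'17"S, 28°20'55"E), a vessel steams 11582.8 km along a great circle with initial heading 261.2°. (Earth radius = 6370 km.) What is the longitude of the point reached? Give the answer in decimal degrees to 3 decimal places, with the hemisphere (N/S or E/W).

76.575°W

MET5: φ = -4.25472°, λ = +28.34861°
δ = d/R = 11582.8/6370 = 1.818336 rad
φ₂ = arcsin(sin φ₁ cos δ + cos φ₁ sin δ cos θ)
   = arcsin(-0.07419·-0.24502 + 0.99724·0.96952·-0.15299) = -7.45432°
λ₂ = λ₁ + atan2(sin θ sin δ cos φ₁, cos δ − sin φ₁ sin φ₂) = -76.57462°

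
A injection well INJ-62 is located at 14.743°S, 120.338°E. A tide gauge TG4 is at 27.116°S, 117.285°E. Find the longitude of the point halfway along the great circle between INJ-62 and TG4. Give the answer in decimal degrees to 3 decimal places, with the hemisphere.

Bx = cos φ₂ cos Δλ = 0.888822,  By = cos φ₂ sin Δλ = -0.047406
φₘ = atan2(sin φ₁ + sin φ₂, √((cos φ₁ + Bx)² + By²)) = -20.93627°
λₘ = λ₁ + atan2(By, cos φ₁ + Bx) = 118.87480°

118.875°E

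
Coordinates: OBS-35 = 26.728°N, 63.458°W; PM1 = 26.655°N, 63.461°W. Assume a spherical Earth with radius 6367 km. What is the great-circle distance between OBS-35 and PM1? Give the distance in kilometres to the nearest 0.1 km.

Δφ = -0.0730°,  Δλ = -0.0030°
a = sin²(Δφ/2) + cos φ₁ cos φ₂ sin²(Δλ/2) = 0.000000
c = 2·arcsin(√a) = 0.001275 rad = 0.0730°
d = R·c = 6367 × 0.001275 = 8.1 km

8.1 km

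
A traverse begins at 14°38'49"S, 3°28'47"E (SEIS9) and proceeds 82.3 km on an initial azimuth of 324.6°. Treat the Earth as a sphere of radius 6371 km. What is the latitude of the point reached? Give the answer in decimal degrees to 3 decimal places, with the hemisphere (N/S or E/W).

SEIS9: φ = -14.64694°, λ = +3.47972°
δ = d/R = 82.3/6371 = 0.012918 rad
φ₂ = arcsin(sin φ₁ cos δ + cos φ₁ sin δ cos θ)
   = arcsin(-0.25286·0.99992 + 0.96750·0.01292·0.81513) = -14.04322°
λ₂ = λ₁ + atan2(sin θ sin δ cos φ₁, cos δ − sin φ₁ sin φ₂) = 3.03777°

14.043°S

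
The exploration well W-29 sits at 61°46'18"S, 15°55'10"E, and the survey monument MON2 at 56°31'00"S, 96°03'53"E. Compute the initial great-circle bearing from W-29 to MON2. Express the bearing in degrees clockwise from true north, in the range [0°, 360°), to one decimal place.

119.8°

W-29: φ = -61.77167°, λ = +15.91944°
MON2: φ = -56.51667°, λ = +96.06472°
Δλ = 80.1453°
y = sin Δλ · cos φ₂ = 0.543554
x = cos φ₁ sin φ₂ − sin φ₁ cos φ₂ cos Δλ = -0.311300
θ = atan2(y, x) = 119.8003° → 119.8003° (mod 360°)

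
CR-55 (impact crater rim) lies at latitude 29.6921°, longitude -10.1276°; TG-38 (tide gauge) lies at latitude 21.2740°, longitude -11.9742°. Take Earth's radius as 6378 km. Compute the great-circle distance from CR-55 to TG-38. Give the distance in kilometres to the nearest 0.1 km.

955.2 km

Δφ = -8.4181°,  Δλ = -1.8466°
a = sin²(Δφ/2) + cos φ₁ cos φ₂ sin²(Δλ/2) = 0.005597
c = 2·arcsin(√a) = 0.149768 rad = 8.5811°
d = R·c = 6378 × 0.149768 = 955.2 km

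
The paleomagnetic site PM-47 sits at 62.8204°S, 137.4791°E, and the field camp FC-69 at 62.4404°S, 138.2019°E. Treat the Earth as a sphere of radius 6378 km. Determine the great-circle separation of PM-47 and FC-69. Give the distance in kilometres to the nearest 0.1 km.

56.2 km

Δφ = 0.3800°,  Δλ = 0.7228°
a = sin²(Δφ/2) + cos φ₁ cos φ₂ sin²(Δλ/2) = 0.000019
c = 2·arcsin(√a) = 0.008810 rad = 0.5048°
d = R·c = 6378 × 0.008810 = 56.2 km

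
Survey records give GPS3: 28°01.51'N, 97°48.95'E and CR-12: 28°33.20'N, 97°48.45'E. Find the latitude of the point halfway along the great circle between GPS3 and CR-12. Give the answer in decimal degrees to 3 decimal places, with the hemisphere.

GPS3: φ = +28.02517°, λ = +97.81583°
CR-12: φ = +28.55333°, λ = +97.80750°
Bx = cos φ₂ cos Δλ = 0.878373,  By = cos φ₂ sin Δλ = -0.000128
φₘ = atan2(sin φ₁ + sin φ₂, √((cos φ₁ + Bx)² + By²)) = 28.28925°
λₘ = λ₁ + atan2(By, cos φ₁ + Bx) = 97.81168°

28.289°N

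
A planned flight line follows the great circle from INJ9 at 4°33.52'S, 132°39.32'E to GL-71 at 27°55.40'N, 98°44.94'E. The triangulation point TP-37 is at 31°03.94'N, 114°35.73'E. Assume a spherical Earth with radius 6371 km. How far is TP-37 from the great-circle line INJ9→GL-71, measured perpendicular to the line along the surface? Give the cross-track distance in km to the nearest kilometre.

INJ9: φ = -4.55867°, λ = +132.65533°
GL-71: φ = +27.92333°, λ = +98.74900°
TP-37: φ = +31.06567°, λ = +114.59550°
δ₁₃ = central angle INJ9→TP-37 = 0.690722 rad  (haversine)
θ₁₃ = bearing INJ9→TP-37 = 335.367°,  θ₁₂ = bearing INJ9→GL-71 = 316.812°
dₓₜ = R·arcsin(sin δ₁₃ · sin(θ₁₃ − θ₁₂)) = 6371·arcsin(0.63709·sin(18.555°)) = 1300.611 km
|dₓₜ| = 1300.611 km

1301 km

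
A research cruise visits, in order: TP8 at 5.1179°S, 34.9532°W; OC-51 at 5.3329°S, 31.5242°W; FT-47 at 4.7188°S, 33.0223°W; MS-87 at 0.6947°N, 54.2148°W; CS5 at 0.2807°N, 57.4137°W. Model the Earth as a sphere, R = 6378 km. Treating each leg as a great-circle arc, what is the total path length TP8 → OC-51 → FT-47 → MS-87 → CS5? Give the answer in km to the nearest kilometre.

3352 km

TP8→OC-51: c = 0.059717 rad, d = 380.87 km
OC-51→FT-47: c = 0.028165 rad, d = 179.64 km
FT-47→MS-87: c = 0.381398 rad, d = 2432.56 km
MS-87→CS5: c = 0.056295 rad, d = 359.05 km
Total = 380.87 + 179.64 + 2432.56 + 359.05 = 3352.12 km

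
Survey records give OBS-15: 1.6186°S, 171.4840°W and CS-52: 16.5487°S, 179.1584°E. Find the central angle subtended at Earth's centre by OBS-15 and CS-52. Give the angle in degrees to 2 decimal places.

17.54°

Δφ = -14.9301°,  Δλ = -9.3576°
a = sin²(Δφ/2) + cos φ₁ cos φ₂ sin²(Δλ/2) = 0.023255
c = 2·arcsin(√a) = 0.306187 rad = 17.5432°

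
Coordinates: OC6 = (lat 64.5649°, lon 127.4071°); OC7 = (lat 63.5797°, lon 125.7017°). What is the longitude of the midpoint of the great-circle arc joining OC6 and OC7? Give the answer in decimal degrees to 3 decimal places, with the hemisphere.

126.539°E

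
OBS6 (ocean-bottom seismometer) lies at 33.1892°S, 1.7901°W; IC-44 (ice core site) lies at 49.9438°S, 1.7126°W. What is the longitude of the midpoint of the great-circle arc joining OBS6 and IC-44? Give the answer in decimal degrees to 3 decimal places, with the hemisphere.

Bx = cos φ₂ cos Δλ = 0.643538,  By = cos φ₂ sin Δλ = 0.000870
φₘ = atan2(sin φ₁ + sin φ₂, √((cos φ₁ + Bx)² + By²)) = -41.56651°
λₘ = λ₁ + atan2(By, cos φ₁ + Bx) = -1.75641°

1.756°W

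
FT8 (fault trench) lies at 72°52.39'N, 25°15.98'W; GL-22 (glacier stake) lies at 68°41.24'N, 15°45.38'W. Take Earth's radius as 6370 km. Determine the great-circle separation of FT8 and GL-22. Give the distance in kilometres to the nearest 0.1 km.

579.7 km

FT8: φ = +72.87317°, λ = -25.26633°
GL-22: φ = +68.68733°, λ = -15.75633°
Δφ = -4.1858°,  Δλ = 9.5100°
a = sin²(Δφ/2) + cos φ₁ cos φ₂ sin²(Δλ/2) = 0.002069
c = 2·arcsin(√a) = 0.091009 rad = 5.2144°
d = R·c = 6370 × 0.091009 = 579.7 km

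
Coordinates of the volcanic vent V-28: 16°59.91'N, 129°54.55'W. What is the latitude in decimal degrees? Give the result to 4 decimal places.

16° + 59.91′/60 = 16 + 0.99850 = 16.9985°

16.9985°N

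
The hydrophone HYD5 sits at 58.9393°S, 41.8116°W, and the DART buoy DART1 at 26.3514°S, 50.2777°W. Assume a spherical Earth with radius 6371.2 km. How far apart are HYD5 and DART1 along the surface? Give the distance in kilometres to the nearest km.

Δφ = 32.5879°,  Δλ = -8.4661°
a = sin²(Δφ/2) + cos φ₁ cos φ₂ sin²(Δλ/2) = 0.081236
c = 2·arcsin(√a) = 0.578053 rad = 33.1200°
d = R·c = 6371.2 × 0.578053 = 3682.9 km

3683 km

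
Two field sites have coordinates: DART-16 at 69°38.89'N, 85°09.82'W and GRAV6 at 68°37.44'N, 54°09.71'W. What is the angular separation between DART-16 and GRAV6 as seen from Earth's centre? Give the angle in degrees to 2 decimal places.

10.97°

DART-16: φ = +69.64817°, λ = -85.16367°
GRAV6: φ = +68.62400°, λ = -54.16183°
Δφ = -1.0242°,  Δλ = 31.0018°
a = sin²(Δφ/2) + cos φ₁ cos φ₂ sin²(Δλ/2) = 0.009134
c = 2·arcsin(√a) = 0.191435 rad = 10.9684°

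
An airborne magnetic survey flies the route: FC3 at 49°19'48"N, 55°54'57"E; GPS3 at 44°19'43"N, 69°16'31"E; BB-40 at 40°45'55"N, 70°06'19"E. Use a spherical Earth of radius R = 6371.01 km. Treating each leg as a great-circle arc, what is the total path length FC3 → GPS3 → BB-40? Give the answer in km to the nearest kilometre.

FC3: φ = +49.33000°, λ = +55.91583°
GPS3: φ = +44.32861°, λ = +69.27528°
BB-40: φ = +40.76528°, λ = +70.10528°
FC3→GPS3: c = 0.181482 rad, d = 1156.22 km
GPS3→BB-40: c = 0.063100 rad, d = 402.01 km
Total = 1156.22 + 402.01 = 1558.23 km

1558 km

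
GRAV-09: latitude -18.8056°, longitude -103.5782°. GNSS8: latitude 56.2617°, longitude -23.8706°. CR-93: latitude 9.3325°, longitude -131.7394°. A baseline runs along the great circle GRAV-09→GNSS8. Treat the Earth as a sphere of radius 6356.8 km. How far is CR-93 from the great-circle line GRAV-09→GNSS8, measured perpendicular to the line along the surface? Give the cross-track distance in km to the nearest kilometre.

4318 km

δ₁₃ = central angle GRAV-09→CR-93 = 0.690011 rad  (haversine)
θ₁₃ = bearing GRAV-09→CR-93 = 312.978°,  θ₁₂ = bearing GRAV-09→GNSS8 = 33.707°
dₓₜ = R·arcsin(sin δ₁₃ · sin(θ₁₃ − θ₁₂)) = 6356.8·arcsin(0.63655·sin(279.271°)) = -4318.023 km
|dₓₜ| = 4318.023 km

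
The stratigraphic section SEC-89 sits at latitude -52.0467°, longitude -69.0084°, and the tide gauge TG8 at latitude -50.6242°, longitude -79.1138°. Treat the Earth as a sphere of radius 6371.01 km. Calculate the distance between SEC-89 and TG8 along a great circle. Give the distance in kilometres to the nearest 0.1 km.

Δφ = 1.4225°,  Δλ = -10.1054°
a = sin²(Δφ/2) + cos φ₁ cos φ₂ sin²(Δλ/2) = 0.003181
c = 2·arcsin(√a) = 0.112852 rad = 6.4659°
d = R·c = 6371.01 × 0.112852 = 719.0 km

719.0 km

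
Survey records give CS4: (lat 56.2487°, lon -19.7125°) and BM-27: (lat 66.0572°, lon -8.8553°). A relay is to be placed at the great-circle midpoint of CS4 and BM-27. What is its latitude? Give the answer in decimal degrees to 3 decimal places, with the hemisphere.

Bx = cos φ₂ cos Δλ = 0.398560,  By = cos φ₂ sin Δλ = 0.076442
φₘ = atan2(sin φ₁ + sin φ₂, √((cos φ₁ + Bx)² + By²)) = 61.25902°
λₘ = λ₁ + atan2(By, cos φ₁ + Bx) = -15.13202°

61.259°N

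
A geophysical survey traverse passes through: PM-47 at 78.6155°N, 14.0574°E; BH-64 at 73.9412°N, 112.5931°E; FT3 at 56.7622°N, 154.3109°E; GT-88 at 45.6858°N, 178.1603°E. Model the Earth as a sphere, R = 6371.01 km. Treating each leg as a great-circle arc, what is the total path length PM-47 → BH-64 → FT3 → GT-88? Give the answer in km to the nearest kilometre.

PM-47→BH-64: c = 0.365441 rad, d = 2328.23 km
BH-64→FT3: c = 0.410453 rad, d = 2615.00 km
FT3→GT-88: c = 0.321774 rad, d = 2050.03 km
Total = 2328.23 + 2615.00 + 2050.03 = 6993.26 km

6993 km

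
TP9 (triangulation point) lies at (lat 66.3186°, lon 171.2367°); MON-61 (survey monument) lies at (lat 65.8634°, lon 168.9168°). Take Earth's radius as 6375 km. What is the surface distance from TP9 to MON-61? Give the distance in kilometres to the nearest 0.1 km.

116.2 km

Δφ = -0.4552°,  Δλ = -2.3199°
a = sin²(Δφ/2) + cos φ₁ cos φ₂ sin²(Δλ/2) = 0.000083
c = 2·arcsin(√a) = 0.018231 rad = 1.0445°
d = R·c = 6375 × 0.018231 = 116.2 km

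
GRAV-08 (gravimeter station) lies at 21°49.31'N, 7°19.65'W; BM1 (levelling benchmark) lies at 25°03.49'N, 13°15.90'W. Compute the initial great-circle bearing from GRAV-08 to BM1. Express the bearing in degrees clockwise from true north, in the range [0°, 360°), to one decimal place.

301.9°

GRAV-08: φ = +21.82183°, λ = -7.32750°
BM1: φ = +25.05817°, λ = -13.26500°
Δλ = -5.9375°
y = sin Δλ · cos φ₂ = -0.093707
x = cos φ₁ sin φ₂ − sin φ₁ cos φ₂ cos Δλ = 0.058261
θ = atan2(y, x) = -58.1293° → 301.8707° (mod 360°)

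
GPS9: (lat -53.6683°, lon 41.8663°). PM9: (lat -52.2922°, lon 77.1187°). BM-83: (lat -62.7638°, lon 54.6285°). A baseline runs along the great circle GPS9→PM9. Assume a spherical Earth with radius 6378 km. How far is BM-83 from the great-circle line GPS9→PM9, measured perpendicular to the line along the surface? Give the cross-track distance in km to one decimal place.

δ₁₃ = central angle GPS9→BM-83 = 0.196645 rad  (haversine)
θ₁₃ = bearing GPS9→BM-83 = 148.839°,  θ₁₂ = bearing GPS9→PM9 = 100.643°
dₓₜ = R·arcsin(sin δ₁₃ · sin(θ₁₃ − θ₁₂)) = 6378·arcsin(0.19538·sin(48.195°)) = 932.206 km
|dₓₜ| = 932.206 km

932.2 km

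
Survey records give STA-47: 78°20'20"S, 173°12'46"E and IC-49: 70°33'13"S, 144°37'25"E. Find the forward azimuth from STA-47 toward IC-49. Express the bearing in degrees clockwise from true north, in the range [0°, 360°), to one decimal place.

301.0°

STA-47: φ = -78.33889°, λ = +173.21278°
IC-49: φ = -70.55361°, λ = +144.62361°
Δλ = -28.5892°
y = sin Δλ · cos φ₂ = -0.159313
x = cos φ₁ sin φ₂ − sin φ₁ cos φ₂ cos Δλ = 0.095706
θ = atan2(y, x) = -59.0049° → 300.9951° (mod 360°)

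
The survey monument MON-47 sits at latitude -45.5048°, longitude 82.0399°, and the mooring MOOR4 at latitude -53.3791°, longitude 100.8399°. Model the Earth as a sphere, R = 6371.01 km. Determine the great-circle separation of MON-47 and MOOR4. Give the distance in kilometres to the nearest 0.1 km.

Δφ = -7.8743°,  Δλ = 18.8000°
a = sin²(Δφ/2) + cos φ₁ cos φ₂ sin²(Δλ/2) = 0.015867
c = 2·arcsin(√a) = 0.252597 rad = 14.4727°
d = R·c = 6371.01 × 0.252597 = 1609.3 km

1609.3 km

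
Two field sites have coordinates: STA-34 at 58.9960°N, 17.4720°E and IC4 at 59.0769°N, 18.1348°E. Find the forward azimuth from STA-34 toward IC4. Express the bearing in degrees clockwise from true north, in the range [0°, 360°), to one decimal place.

Δλ = 0.6628°
y = sin Δλ · cos φ₂ = 0.005945
x = cos φ₁ sin φ₂ − sin φ₁ cos φ₂ cos Δλ = 0.001441
θ = atan2(y, x) = 76.3699° → 76.3699° (mod 360°)

76.4°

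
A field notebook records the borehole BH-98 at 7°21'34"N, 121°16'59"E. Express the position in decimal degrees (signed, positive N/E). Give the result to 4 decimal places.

+7.3594°, +121.2831°

lat: 7.3594° N → +7.3594°
lon: 121.2831° E → +121.2831°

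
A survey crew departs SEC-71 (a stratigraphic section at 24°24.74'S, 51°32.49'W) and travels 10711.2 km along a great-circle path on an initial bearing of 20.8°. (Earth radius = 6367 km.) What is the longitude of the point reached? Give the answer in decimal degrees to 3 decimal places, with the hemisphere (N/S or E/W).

0.233°W

SEC-71: φ = -24.41233°, λ = -51.54150°
δ = d/R = 10711.2/6367 = 1.682299 rad
φ₂ = arcsin(sin φ₁ cos δ + cos φ₁ sin δ cos θ)
   = arcsin(-0.41330·-0.11127 + 0.91059·0.99379·0.93483) = 63.11930°
λ₂ = λ₁ + atan2(sin θ sin δ cos φ₁, cos δ − sin φ₁ sin φ₂) = -0.23291°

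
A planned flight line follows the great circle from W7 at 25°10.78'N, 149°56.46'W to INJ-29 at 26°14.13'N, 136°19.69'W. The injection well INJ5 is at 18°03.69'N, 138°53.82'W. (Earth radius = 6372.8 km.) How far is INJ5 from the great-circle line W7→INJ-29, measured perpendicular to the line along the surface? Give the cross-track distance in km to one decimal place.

W7: φ = +25.17967°, λ = -149.94100°
INJ-29: φ = +26.23550°, λ = -136.32817°
INJ5: φ = +18.06150°, λ = -138.89700°
δ₁₃ = central angle W7→INJ5 = 0.217876 rad  (haversine)
θ₁₃ = bearing W7→INJ5 = 122.589°,  θ₁₂ = bearing W7→INJ-29 = 82.139°
dₓₜ = R·arcsin(sin δ₁₃ · sin(θ₁₃ − θ₁₂)) = 6372.8·arcsin(0.21616·sin(40.450°)) = 896.674 km
|dₓₜ| = 896.674 km

896.7 km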